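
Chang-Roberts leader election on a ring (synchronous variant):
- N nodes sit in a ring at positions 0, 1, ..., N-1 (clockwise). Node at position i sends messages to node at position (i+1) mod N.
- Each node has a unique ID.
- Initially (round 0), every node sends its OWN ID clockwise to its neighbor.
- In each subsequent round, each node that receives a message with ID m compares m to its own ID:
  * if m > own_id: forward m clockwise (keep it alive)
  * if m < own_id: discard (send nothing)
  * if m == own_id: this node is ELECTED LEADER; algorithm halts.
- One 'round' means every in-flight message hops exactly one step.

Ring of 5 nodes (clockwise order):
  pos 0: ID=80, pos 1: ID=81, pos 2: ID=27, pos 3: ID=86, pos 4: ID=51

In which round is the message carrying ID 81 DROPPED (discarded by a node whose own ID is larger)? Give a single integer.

Round 1: pos1(id81) recv 80: drop; pos2(id27) recv 81: fwd; pos3(id86) recv 27: drop; pos4(id51) recv 86: fwd; pos0(id80) recv 51: drop
Round 2: pos3(id86) recv 81: drop; pos0(id80) recv 86: fwd
Round 3: pos1(id81) recv 86: fwd
Round 4: pos2(id27) recv 86: fwd
Round 5: pos3(id86) recv 86: ELECTED
Message ID 81 originates at pos 1; dropped at pos 3 in round 2

Answer: 2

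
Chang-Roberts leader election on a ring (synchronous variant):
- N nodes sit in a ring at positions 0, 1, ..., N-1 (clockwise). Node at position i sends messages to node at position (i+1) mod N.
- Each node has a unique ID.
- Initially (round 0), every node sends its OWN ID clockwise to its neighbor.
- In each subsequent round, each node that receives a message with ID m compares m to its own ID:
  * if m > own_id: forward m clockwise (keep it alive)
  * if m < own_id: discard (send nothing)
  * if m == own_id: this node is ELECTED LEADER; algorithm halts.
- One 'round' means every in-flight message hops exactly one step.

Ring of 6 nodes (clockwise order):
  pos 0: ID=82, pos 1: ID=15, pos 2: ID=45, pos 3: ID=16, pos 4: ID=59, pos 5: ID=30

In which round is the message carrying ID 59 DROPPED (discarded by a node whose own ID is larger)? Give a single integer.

Round 1: pos1(id15) recv 82: fwd; pos2(id45) recv 15: drop; pos3(id16) recv 45: fwd; pos4(id59) recv 16: drop; pos5(id30) recv 59: fwd; pos0(id82) recv 30: drop
Round 2: pos2(id45) recv 82: fwd; pos4(id59) recv 45: drop; pos0(id82) recv 59: drop
Round 3: pos3(id16) recv 82: fwd
Round 4: pos4(id59) recv 82: fwd
Round 5: pos5(id30) recv 82: fwd
Round 6: pos0(id82) recv 82: ELECTED
Message ID 59 originates at pos 4; dropped at pos 0 in round 2

Answer: 2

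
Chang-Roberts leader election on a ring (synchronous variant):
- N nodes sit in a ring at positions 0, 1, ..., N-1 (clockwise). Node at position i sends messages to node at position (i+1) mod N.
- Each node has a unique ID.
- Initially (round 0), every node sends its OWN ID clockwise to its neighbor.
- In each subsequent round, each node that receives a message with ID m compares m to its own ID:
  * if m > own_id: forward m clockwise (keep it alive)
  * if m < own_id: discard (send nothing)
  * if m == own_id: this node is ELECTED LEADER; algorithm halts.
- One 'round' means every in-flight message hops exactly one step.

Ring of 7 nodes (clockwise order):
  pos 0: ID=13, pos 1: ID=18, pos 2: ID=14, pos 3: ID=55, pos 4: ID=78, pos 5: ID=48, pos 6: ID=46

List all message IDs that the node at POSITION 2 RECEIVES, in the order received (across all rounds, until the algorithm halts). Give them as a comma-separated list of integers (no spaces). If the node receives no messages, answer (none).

Answer: 18,46,48,78

Derivation:
Round 1: pos1(id18) recv 13: drop; pos2(id14) recv 18: fwd; pos3(id55) recv 14: drop; pos4(id78) recv 55: drop; pos5(id48) recv 78: fwd; pos6(id46) recv 48: fwd; pos0(id13) recv 46: fwd
Round 2: pos3(id55) recv 18: drop; pos6(id46) recv 78: fwd; pos0(id13) recv 48: fwd; pos1(id18) recv 46: fwd
Round 3: pos0(id13) recv 78: fwd; pos1(id18) recv 48: fwd; pos2(id14) recv 46: fwd
Round 4: pos1(id18) recv 78: fwd; pos2(id14) recv 48: fwd; pos3(id55) recv 46: drop
Round 5: pos2(id14) recv 78: fwd; pos3(id55) recv 48: drop
Round 6: pos3(id55) recv 78: fwd
Round 7: pos4(id78) recv 78: ELECTED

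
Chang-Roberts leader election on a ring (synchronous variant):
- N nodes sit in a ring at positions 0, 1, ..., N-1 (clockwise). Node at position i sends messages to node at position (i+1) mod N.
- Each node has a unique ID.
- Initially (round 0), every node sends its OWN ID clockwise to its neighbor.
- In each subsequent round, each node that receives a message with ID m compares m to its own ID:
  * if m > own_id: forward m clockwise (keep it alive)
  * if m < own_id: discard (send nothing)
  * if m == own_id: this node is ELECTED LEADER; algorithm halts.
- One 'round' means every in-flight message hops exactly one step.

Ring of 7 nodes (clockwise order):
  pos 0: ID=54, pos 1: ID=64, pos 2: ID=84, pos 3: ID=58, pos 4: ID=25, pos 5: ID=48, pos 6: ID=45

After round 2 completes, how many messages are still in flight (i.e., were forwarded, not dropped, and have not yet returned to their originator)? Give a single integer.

Round 1: pos1(id64) recv 54: drop; pos2(id84) recv 64: drop; pos3(id58) recv 84: fwd; pos4(id25) recv 58: fwd; pos5(id48) recv 25: drop; pos6(id45) recv 48: fwd; pos0(id54) recv 45: drop
Round 2: pos4(id25) recv 84: fwd; pos5(id48) recv 58: fwd; pos0(id54) recv 48: drop
After round 2: 2 messages still in flight

Answer: 2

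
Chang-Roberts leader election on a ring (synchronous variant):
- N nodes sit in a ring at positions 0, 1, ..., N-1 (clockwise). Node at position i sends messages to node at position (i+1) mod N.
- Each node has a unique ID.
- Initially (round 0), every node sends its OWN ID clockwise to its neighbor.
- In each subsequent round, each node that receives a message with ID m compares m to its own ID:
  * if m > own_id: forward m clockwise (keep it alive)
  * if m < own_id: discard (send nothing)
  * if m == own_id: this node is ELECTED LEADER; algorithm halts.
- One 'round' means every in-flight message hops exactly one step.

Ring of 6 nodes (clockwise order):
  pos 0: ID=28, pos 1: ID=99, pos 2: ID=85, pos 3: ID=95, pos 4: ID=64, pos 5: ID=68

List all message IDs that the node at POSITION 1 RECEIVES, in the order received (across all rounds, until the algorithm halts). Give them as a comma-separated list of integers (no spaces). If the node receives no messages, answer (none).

Round 1: pos1(id99) recv 28: drop; pos2(id85) recv 99: fwd; pos3(id95) recv 85: drop; pos4(id64) recv 95: fwd; pos5(id68) recv 64: drop; pos0(id28) recv 68: fwd
Round 2: pos3(id95) recv 99: fwd; pos5(id68) recv 95: fwd; pos1(id99) recv 68: drop
Round 3: pos4(id64) recv 99: fwd; pos0(id28) recv 95: fwd
Round 4: pos5(id68) recv 99: fwd; pos1(id99) recv 95: drop
Round 5: pos0(id28) recv 99: fwd
Round 6: pos1(id99) recv 99: ELECTED

Answer: 28,68,95,99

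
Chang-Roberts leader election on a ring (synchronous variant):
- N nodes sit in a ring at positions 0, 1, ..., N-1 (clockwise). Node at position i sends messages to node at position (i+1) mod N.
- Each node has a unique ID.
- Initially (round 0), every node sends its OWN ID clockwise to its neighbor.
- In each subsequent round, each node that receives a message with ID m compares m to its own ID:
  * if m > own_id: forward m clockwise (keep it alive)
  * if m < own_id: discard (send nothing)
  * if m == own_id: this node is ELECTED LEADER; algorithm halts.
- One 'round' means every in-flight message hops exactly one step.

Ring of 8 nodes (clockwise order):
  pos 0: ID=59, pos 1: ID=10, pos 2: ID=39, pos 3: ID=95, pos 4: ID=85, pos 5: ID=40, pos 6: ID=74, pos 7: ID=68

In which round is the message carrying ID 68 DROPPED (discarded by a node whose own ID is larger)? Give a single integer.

Answer: 4

Derivation:
Round 1: pos1(id10) recv 59: fwd; pos2(id39) recv 10: drop; pos3(id95) recv 39: drop; pos4(id85) recv 95: fwd; pos5(id40) recv 85: fwd; pos6(id74) recv 40: drop; pos7(id68) recv 74: fwd; pos0(id59) recv 68: fwd
Round 2: pos2(id39) recv 59: fwd; pos5(id40) recv 95: fwd; pos6(id74) recv 85: fwd; pos0(id59) recv 74: fwd; pos1(id10) recv 68: fwd
Round 3: pos3(id95) recv 59: drop; pos6(id74) recv 95: fwd; pos7(id68) recv 85: fwd; pos1(id10) recv 74: fwd; pos2(id39) recv 68: fwd
Round 4: pos7(id68) recv 95: fwd; pos0(id59) recv 85: fwd; pos2(id39) recv 74: fwd; pos3(id95) recv 68: drop
Round 5: pos0(id59) recv 95: fwd; pos1(id10) recv 85: fwd; pos3(id95) recv 74: drop
Round 6: pos1(id10) recv 95: fwd; pos2(id39) recv 85: fwd
Round 7: pos2(id39) recv 95: fwd; pos3(id95) recv 85: drop
Round 8: pos3(id95) recv 95: ELECTED
Message ID 68 originates at pos 7; dropped at pos 3 in round 4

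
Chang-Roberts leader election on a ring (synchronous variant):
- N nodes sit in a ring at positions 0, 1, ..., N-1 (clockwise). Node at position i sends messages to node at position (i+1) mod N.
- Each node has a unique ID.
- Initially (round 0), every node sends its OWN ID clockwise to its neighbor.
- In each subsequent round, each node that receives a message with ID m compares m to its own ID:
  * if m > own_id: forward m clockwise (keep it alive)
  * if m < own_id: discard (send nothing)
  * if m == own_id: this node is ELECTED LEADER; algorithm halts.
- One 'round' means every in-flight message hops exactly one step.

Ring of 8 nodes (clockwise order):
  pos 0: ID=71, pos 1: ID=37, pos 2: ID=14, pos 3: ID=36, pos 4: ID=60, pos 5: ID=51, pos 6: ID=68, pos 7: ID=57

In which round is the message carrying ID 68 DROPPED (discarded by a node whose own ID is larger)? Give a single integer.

Round 1: pos1(id37) recv 71: fwd; pos2(id14) recv 37: fwd; pos3(id36) recv 14: drop; pos4(id60) recv 36: drop; pos5(id51) recv 60: fwd; pos6(id68) recv 51: drop; pos7(id57) recv 68: fwd; pos0(id71) recv 57: drop
Round 2: pos2(id14) recv 71: fwd; pos3(id36) recv 37: fwd; pos6(id68) recv 60: drop; pos0(id71) recv 68: drop
Round 3: pos3(id36) recv 71: fwd; pos4(id60) recv 37: drop
Round 4: pos4(id60) recv 71: fwd
Round 5: pos5(id51) recv 71: fwd
Round 6: pos6(id68) recv 71: fwd
Round 7: pos7(id57) recv 71: fwd
Round 8: pos0(id71) recv 71: ELECTED
Message ID 68 originates at pos 6; dropped at pos 0 in round 2

Answer: 2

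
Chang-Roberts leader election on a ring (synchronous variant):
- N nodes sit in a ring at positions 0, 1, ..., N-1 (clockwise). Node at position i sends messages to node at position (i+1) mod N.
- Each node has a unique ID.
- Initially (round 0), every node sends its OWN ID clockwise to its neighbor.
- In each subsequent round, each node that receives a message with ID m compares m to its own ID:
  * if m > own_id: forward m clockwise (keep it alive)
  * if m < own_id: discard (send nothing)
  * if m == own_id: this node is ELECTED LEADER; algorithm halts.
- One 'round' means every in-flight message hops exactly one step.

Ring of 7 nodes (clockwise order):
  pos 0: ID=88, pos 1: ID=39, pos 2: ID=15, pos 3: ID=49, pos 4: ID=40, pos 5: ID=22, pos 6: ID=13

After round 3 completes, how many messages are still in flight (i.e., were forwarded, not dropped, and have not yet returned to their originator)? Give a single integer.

Round 1: pos1(id39) recv 88: fwd; pos2(id15) recv 39: fwd; pos3(id49) recv 15: drop; pos4(id40) recv 49: fwd; pos5(id22) recv 40: fwd; pos6(id13) recv 22: fwd; pos0(id88) recv 13: drop
Round 2: pos2(id15) recv 88: fwd; pos3(id49) recv 39: drop; pos5(id22) recv 49: fwd; pos6(id13) recv 40: fwd; pos0(id88) recv 22: drop
Round 3: pos3(id49) recv 88: fwd; pos6(id13) recv 49: fwd; pos0(id88) recv 40: drop
After round 3: 2 messages still in flight

Answer: 2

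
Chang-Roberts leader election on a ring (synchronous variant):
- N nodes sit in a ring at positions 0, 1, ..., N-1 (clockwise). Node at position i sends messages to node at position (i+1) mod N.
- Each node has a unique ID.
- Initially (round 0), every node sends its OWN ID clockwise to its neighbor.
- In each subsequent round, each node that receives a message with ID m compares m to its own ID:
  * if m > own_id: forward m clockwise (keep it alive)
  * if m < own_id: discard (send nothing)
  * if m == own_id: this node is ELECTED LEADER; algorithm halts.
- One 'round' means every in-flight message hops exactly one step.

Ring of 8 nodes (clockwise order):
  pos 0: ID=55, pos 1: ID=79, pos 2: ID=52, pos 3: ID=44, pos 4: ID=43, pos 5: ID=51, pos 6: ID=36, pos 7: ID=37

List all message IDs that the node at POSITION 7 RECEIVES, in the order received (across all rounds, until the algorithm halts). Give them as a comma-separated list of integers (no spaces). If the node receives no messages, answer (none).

Answer: 36,51,52,79

Derivation:
Round 1: pos1(id79) recv 55: drop; pos2(id52) recv 79: fwd; pos3(id44) recv 52: fwd; pos4(id43) recv 44: fwd; pos5(id51) recv 43: drop; pos6(id36) recv 51: fwd; pos7(id37) recv 36: drop; pos0(id55) recv 37: drop
Round 2: pos3(id44) recv 79: fwd; pos4(id43) recv 52: fwd; pos5(id51) recv 44: drop; pos7(id37) recv 51: fwd
Round 3: pos4(id43) recv 79: fwd; pos5(id51) recv 52: fwd; pos0(id55) recv 51: drop
Round 4: pos5(id51) recv 79: fwd; pos6(id36) recv 52: fwd
Round 5: pos6(id36) recv 79: fwd; pos7(id37) recv 52: fwd
Round 6: pos7(id37) recv 79: fwd; pos0(id55) recv 52: drop
Round 7: pos0(id55) recv 79: fwd
Round 8: pos1(id79) recv 79: ELECTED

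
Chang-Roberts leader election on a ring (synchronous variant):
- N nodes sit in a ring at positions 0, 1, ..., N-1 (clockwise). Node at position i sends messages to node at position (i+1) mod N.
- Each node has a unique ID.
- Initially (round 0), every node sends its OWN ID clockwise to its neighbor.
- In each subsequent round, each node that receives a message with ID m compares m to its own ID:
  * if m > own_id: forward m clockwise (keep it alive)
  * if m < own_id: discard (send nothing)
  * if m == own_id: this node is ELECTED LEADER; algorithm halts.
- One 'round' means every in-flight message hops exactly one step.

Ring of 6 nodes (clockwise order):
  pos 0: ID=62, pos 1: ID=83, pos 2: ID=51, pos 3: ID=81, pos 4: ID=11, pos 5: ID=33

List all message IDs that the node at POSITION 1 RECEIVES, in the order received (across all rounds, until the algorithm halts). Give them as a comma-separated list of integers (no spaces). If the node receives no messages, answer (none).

Answer: 62,81,83

Derivation:
Round 1: pos1(id83) recv 62: drop; pos2(id51) recv 83: fwd; pos3(id81) recv 51: drop; pos4(id11) recv 81: fwd; pos5(id33) recv 11: drop; pos0(id62) recv 33: drop
Round 2: pos3(id81) recv 83: fwd; pos5(id33) recv 81: fwd
Round 3: pos4(id11) recv 83: fwd; pos0(id62) recv 81: fwd
Round 4: pos5(id33) recv 83: fwd; pos1(id83) recv 81: drop
Round 5: pos0(id62) recv 83: fwd
Round 6: pos1(id83) recv 83: ELECTED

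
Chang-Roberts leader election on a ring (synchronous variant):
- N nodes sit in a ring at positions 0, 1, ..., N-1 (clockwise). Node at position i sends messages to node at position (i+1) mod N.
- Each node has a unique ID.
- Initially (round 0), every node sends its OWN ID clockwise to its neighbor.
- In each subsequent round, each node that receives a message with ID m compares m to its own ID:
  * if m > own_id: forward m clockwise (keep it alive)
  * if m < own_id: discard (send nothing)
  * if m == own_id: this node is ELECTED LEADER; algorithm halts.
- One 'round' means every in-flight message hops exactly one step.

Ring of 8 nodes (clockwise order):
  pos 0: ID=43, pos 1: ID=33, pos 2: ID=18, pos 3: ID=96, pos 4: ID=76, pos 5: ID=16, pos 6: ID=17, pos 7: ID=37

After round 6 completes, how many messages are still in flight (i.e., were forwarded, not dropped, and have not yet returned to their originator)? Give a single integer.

Answer: 2

Derivation:
Round 1: pos1(id33) recv 43: fwd; pos2(id18) recv 33: fwd; pos3(id96) recv 18: drop; pos4(id76) recv 96: fwd; pos5(id16) recv 76: fwd; pos6(id17) recv 16: drop; pos7(id37) recv 17: drop; pos0(id43) recv 37: drop
Round 2: pos2(id18) recv 43: fwd; pos3(id96) recv 33: drop; pos5(id16) recv 96: fwd; pos6(id17) recv 76: fwd
Round 3: pos3(id96) recv 43: drop; pos6(id17) recv 96: fwd; pos7(id37) recv 76: fwd
Round 4: pos7(id37) recv 96: fwd; pos0(id43) recv 76: fwd
Round 5: pos0(id43) recv 96: fwd; pos1(id33) recv 76: fwd
Round 6: pos1(id33) recv 96: fwd; pos2(id18) recv 76: fwd
After round 6: 2 messages still in flight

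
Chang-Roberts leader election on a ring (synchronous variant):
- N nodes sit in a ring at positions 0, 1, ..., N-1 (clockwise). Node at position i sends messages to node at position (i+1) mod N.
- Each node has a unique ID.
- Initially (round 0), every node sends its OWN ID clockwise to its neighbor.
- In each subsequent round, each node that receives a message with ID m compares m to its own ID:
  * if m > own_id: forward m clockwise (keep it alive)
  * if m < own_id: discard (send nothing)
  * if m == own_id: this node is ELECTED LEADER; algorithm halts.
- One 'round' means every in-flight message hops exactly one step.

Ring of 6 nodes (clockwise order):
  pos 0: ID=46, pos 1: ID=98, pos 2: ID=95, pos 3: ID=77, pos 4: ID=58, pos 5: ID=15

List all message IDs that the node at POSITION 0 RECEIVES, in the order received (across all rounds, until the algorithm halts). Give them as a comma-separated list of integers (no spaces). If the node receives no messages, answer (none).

Round 1: pos1(id98) recv 46: drop; pos2(id95) recv 98: fwd; pos3(id77) recv 95: fwd; pos4(id58) recv 77: fwd; pos5(id15) recv 58: fwd; pos0(id46) recv 15: drop
Round 2: pos3(id77) recv 98: fwd; pos4(id58) recv 95: fwd; pos5(id15) recv 77: fwd; pos0(id46) recv 58: fwd
Round 3: pos4(id58) recv 98: fwd; pos5(id15) recv 95: fwd; pos0(id46) recv 77: fwd; pos1(id98) recv 58: drop
Round 4: pos5(id15) recv 98: fwd; pos0(id46) recv 95: fwd; pos1(id98) recv 77: drop
Round 5: pos0(id46) recv 98: fwd; pos1(id98) recv 95: drop
Round 6: pos1(id98) recv 98: ELECTED

Answer: 15,58,77,95,98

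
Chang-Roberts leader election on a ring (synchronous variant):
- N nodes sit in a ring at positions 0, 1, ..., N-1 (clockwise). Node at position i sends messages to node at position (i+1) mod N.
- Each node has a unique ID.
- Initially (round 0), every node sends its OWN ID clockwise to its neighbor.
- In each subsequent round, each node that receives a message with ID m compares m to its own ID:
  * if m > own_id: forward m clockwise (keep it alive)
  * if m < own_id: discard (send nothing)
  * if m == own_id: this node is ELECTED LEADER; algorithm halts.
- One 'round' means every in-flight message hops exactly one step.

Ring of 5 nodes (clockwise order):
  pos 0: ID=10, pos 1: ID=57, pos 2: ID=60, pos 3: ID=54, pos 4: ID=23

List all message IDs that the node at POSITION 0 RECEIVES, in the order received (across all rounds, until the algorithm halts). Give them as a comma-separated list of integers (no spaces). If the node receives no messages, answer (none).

Round 1: pos1(id57) recv 10: drop; pos2(id60) recv 57: drop; pos3(id54) recv 60: fwd; pos4(id23) recv 54: fwd; pos0(id10) recv 23: fwd
Round 2: pos4(id23) recv 60: fwd; pos0(id10) recv 54: fwd; pos1(id57) recv 23: drop
Round 3: pos0(id10) recv 60: fwd; pos1(id57) recv 54: drop
Round 4: pos1(id57) recv 60: fwd
Round 5: pos2(id60) recv 60: ELECTED

Answer: 23,54,60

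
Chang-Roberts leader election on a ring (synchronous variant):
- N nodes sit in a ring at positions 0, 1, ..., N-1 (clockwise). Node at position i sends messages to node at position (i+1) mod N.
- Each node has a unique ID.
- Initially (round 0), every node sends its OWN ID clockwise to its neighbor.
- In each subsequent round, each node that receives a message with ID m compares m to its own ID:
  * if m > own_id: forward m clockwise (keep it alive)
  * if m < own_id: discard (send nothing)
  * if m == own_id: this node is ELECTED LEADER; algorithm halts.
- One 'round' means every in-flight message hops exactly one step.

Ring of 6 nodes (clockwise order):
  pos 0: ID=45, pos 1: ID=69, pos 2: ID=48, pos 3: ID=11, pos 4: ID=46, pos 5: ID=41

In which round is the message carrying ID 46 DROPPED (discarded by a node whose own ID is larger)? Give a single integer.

Answer: 3

Derivation:
Round 1: pos1(id69) recv 45: drop; pos2(id48) recv 69: fwd; pos3(id11) recv 48: fwd; pos4(id46) recv 11: drop; pos5(id41) recv 46: fwd; pos0(id45) recv 41: drop
Round 2: pos3(id11) recv 69: fwd; pos4(id46) recv 48: fwd; pos0(id45) recv 46: fwd
Round 3: pos4(id46) recv 69: fwd; pos5(id41) recv 48: fwd; pos1(id69) recv 46: drop
Round 4: pos5(id41) recv 69: fwd; pos0(id45) recv 48: fwd
Round 5: pos0(id45) recv 69: fwd; pos1(id69) recv 48: drop
Round 6: pos1(id69) recv 69: ELECTED
Message ID 46 originates at pos 4; dropped at pos 1 in round 3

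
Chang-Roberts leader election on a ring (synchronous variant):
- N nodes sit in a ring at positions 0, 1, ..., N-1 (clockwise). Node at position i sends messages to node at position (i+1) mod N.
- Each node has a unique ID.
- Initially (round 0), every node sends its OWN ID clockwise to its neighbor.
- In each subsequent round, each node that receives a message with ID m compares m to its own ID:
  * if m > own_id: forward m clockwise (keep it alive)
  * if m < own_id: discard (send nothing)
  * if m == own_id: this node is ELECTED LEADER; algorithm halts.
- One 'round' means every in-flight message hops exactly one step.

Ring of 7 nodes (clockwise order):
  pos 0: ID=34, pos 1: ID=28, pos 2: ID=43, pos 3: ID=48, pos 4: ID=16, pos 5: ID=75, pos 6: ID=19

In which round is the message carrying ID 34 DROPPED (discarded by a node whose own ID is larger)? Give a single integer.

Answer: 2

Derivation:
Round 1: pos1(id28) recv 34: fwd; pos2(id43) recv 28: drop; pos3(id48) recv 43: drop; pos4(id16) recv 48: fwd; pos5(id75) recv 16: drop; pos6(id19) recv 75: fwd; pos0(id34) recv 19: drop
Round 2: pos2(id43) recv 34: drop; pos5(id75) recv 48: drop; pos0(id34) recv 75: fwd
Round 3: pos1(id28) recv 75: fwd
Round 4: pos2(id43) recv 75: fwd
Round 5: pos3(id48) recv 75: fwd
Round 6: pos4(id16) recv 75: fwd
Round 7: pos5(id75) recv 75: ELECTED
Message ID 34 originates at pos 0; dropped at pos 2 in round 2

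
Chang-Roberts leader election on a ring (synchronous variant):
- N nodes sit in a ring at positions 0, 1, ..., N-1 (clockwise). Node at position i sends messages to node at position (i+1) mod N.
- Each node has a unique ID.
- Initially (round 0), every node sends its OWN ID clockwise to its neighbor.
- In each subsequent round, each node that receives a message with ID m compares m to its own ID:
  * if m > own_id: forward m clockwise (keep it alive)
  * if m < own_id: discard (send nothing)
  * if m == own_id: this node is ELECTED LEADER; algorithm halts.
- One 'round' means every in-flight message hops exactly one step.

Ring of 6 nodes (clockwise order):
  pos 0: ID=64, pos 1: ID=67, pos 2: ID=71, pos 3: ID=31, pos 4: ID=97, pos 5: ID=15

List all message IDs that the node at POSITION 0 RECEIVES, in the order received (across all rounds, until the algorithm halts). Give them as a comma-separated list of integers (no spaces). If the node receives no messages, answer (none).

Answer: 15,97

Derivation:
Round 1: pos1(id67) recv 64: drop; pos2(id71) recv 67: drop; pos3(id31) recv 71: fwd; pos4(id97) recv 31: drop; pos5(id15) recv 97: fwd; pos0(id64) recv 15: drop
Round 2: pos4(id97) recv 71: drop; pos0(id64) recv 97: fwd
Round 3: pos1(id67) recv 97: fwd
Round 4: pos2(id71) recv 97: fwd
Round 5: pos3(id31) recv 97: fwd
Round 6: pos4(id97) recv 97: ELECTED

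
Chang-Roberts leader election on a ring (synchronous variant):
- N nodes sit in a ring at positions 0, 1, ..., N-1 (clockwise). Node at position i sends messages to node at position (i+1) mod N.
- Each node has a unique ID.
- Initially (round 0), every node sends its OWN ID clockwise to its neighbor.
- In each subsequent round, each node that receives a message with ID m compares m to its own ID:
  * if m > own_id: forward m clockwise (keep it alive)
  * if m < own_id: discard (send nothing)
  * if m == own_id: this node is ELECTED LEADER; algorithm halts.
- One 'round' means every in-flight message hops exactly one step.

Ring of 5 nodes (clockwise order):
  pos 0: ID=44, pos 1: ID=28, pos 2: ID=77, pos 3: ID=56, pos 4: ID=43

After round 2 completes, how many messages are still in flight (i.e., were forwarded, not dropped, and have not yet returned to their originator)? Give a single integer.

Round 1: pos1(id28) recv 44: fwd; pos2(id77) recv 28: drop; pos3(id56) recv 77: fwd; pos4(id43) recv 56: fwd; pos0(id44) recv 43: drop
Round 2: pos2(id77) recv 44: drop; pos4(id43) recv 77: fwd; pos0(id44) recv 56: fwd
After round 2: 2 messages still in flight

Answer: 2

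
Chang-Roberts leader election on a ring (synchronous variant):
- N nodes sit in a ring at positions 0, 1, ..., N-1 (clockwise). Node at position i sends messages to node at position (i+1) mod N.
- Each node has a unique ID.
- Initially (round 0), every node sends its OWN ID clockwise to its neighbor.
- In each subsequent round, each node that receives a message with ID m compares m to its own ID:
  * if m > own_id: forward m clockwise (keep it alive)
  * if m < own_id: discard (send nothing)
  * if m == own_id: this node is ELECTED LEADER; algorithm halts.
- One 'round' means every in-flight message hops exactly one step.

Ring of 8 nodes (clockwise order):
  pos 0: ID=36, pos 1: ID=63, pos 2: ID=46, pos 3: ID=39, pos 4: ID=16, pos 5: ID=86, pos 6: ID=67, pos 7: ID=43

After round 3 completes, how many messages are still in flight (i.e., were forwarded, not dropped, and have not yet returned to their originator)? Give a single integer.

Round 1: pos1(id63) recv 36: drop; pos2(id46) recv 63: fwd; pos3(id39) recv 46: fwd; pos4(id16) recv 39: fwd; pos5(id86) recv 16: drop; pos6(id67) recv 86: fwd; pos7(id43) recv 67: fwd; pos0(id36) recv 43: fwd
Round 2: pos3(id39) recv 63: fwd; pos4(id16) recv 46: fwd; pos5(id86) recv 39: drop; pos7(id43) recv 86: fwd; pos0(id36) recv 67: fwd; pos1(id63) recv 43: drop
Round 3: pos4(id16) recv 63: fwd; pos5(id86) recv 46: drop; pos0(id36) recv 86: fwd; pos1(id63) recv 67: fwd
After round 3: 3 messages still in flight

Answer: 3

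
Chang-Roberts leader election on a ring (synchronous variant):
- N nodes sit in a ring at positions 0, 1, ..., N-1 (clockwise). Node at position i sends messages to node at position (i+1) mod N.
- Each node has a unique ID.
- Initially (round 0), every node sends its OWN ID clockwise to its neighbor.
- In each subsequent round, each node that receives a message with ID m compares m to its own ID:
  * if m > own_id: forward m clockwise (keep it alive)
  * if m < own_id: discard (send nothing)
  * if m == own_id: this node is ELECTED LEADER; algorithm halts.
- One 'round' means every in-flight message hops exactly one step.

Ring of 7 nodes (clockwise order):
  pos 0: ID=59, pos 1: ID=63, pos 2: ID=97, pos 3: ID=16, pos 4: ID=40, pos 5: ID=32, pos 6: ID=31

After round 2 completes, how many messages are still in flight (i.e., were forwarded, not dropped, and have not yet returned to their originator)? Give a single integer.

Round 1: pos1(id63) recv 59: drop; pos2(id97) recv 63: drop; pos3(id16) recv 97: fwd; pos4(id40) recv 16: drop; pos5(id32) recv 40: fwd; pos6(id31) recv 32: fwd; pos0(id59) recv 31: drop
Round 2: pos4(id40) recv 97: fwd; pos6(id31) recv 40: fwd; pos0(id59) recv 32: drop
After round 2: 2 messages still in flight

Answer: 2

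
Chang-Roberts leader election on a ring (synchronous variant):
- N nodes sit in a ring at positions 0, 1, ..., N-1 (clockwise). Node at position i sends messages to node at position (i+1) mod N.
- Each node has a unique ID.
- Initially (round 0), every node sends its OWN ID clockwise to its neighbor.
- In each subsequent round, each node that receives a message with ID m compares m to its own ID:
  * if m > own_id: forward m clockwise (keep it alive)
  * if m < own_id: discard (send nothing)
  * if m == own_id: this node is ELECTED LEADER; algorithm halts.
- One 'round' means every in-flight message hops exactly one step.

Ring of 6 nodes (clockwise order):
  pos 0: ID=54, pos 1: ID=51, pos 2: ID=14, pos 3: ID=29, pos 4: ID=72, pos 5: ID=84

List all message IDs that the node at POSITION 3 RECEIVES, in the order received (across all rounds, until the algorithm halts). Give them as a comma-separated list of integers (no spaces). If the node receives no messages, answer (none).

Answer: 14,51,54,84

Derivation:
Round 1: pos1(id51) recv 54: fwd; pos2(id14) recv 51: fwd; pos3(id29) recv 14: drop; pos4(id72) recv 29: drop; pos5(id84) recv 72: drop; pos0(id54) recv 84: fwd
Round 2: pos2(id14) recv 54: fwd; pos3(id29) recv 51: fwd; pos1(id51) recv 84: fwd
Round 3: pos3(id29) recv 54: fwd; pos4(id72) recv 51: drop; pos2(id14) recv 84: fwd
Round 4: pos4(id72) recv 54: drop; pos3(id29) recv 84: fwd
Round 5: pos4(id72) recv 84: fwd
Round 6: pos5(id84) recv 84: ELECTED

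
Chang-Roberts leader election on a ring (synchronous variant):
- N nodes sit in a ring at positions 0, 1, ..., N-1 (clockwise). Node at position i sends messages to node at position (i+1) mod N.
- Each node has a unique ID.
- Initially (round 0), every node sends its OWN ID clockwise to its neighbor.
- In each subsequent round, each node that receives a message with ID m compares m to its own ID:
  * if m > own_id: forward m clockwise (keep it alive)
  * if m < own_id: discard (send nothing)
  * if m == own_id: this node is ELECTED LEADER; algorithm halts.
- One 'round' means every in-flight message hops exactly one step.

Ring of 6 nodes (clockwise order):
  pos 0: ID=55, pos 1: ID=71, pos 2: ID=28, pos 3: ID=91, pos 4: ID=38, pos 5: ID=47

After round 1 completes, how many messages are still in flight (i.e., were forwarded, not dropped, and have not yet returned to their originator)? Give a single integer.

Round 1: pos1(id71) recv 55: drop; pos2(id28) recv 71: fwd; pos3(id91) recv 28: drop; pos4(id38) recv 91: fwd; pos5(id47) recv 38: drop; pos0(id55) recv 47: drop
After round 1: 2 messages still in flight

Answer: 2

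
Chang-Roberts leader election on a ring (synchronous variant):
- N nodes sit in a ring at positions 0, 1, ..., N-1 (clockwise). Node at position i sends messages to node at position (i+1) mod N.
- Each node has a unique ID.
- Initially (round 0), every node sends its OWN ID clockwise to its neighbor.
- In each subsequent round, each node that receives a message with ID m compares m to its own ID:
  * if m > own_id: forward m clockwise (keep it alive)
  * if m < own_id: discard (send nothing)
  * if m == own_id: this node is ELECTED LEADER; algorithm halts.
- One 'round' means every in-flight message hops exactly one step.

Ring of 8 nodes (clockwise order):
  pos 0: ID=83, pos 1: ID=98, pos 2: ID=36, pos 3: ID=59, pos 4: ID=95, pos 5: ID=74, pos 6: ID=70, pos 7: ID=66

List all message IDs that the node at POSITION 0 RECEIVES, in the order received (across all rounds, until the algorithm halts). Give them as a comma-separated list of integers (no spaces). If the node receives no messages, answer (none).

Answer: 66,70,74,95,98

Derivation:
Round 1: pos1(id98) recv 83: drop; pos2(id36) recv 98: fwd; pos3(id59) recv 36: drop; pos4(id95) recv 59: drop; pos5(id74) recv 95: fwd; pos6(id70) recv 74: fwd; pos7(id66) recv 70: fwd; pos0(id83) recv 66: drop
Round 2: pos3(id59) recv 98: fwd; pos6(id70) recv 95: fwd; pos7(id66) recv 74: fwd; pos0(id83) recv 70: drop
Round 3: pos4(id95) recv 98: fwd; pos7(id66) recv 95: fwd; pos0(id83) recv 74: drop
Round 4: pos5(id74) recv 98: fwd; pos0(id83) recv 95: fwd
Round 5: pos6(id70) recv 98: fwd; pos1(id98) recv 95: drop
Round 6: pos7(id66) recv 98: fwd
Round 7: pos0(id83) recv 98: fwd
Round 8: pos1(id98) recv 98: ELECTED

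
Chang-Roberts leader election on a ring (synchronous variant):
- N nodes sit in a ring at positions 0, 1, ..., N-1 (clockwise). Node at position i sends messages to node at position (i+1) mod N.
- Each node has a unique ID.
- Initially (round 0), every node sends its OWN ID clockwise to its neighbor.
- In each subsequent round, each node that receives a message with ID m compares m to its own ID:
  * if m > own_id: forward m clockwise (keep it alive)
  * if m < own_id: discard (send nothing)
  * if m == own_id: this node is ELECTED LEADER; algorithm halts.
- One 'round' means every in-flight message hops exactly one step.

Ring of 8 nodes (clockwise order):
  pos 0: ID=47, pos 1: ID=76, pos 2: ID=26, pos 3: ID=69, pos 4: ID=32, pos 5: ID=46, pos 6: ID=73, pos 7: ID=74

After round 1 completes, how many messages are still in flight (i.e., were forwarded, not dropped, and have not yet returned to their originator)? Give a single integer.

Round 1: pos1(id76) recv 47: drop; pos2(id26) recv 76: fwd; pos3(id69) recv 26: drop; pos4(id32) recv 69: fwd; pos5(id46) recv 32: drop; pos6(id73) recv 46: drop; pos7(id74) recv 73: drop; pos0(id47) recv 74: fwd
After round 1: 3 messages still in flight

Answer: 3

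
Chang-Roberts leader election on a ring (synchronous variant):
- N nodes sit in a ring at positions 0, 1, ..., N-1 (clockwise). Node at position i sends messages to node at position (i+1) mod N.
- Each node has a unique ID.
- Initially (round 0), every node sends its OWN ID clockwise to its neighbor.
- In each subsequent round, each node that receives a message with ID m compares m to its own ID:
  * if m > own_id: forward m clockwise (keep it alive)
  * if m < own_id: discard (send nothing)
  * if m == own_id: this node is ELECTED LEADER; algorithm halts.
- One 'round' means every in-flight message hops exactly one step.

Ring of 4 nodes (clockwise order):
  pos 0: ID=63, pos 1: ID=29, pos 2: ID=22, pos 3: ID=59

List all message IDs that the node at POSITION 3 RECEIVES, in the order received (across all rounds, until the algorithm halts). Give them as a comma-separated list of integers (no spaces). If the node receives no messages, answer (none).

Answer: 22,29,63

Derivation:
Round 1: pos1(id29) recv 63: fwd; pos2(id22) recv 29: fwd; pos3(id59) recv 22: drop; pos0(id63) recv 59: drop
Round 2: pos2(id22) recv 63: fwd; pos3(id59) recv 29: drop
Round 3: pos3(id59) recv 63: fwd
Round 4: pos0(id63) recv 63: ELECTED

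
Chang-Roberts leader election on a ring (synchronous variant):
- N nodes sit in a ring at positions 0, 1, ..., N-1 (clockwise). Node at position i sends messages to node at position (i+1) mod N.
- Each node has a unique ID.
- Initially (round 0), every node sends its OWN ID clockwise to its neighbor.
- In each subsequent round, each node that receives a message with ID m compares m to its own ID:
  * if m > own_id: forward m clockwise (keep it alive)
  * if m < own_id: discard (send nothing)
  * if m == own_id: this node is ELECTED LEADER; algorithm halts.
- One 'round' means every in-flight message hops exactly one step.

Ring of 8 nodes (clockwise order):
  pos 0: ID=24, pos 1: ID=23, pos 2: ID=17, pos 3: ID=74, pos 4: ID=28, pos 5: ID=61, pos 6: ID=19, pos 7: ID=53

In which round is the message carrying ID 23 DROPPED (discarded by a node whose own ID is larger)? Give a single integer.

Round 1: pos1(id23) recv 24: fwd; pos2(id17) recv 23: fwd; pos3(id74) recv 17: drop; pos4(id28) recv 74: fwd; pos5(id61) recv 28: drop; pos6(id19) recv 61: fwd; pos7(id53) recv 19: drop; pos0(id24) recv 53: fwd
Round 2: pos2(id17) recv 24: fwd; pos3(id74) recv 23: drop; pos5(id61) recv 74: fwd; pos7(id53) recv 61: fwd; pos1(id23) recv 53: fwd
Round 3: pos3(id74) recv 24: drop; pos6(id19) recv 74: fwd; pos0(id24) recv 61: fwd; pos2(id17) recv 53: fwd
Round 4: pos7(id53) recv 74: fwd; pos1(id23) recv 61: fwd; pos3(id74) recv 53: drop
Round 5: pos0(id24) recv 74: fwd; pos2(id17) recv 61: fwd
Round 6: pos1(id23) recv 74: fwd; pos3(id74) recv 61: drop
Round 7: pos2(id17) recv 74: fwd
Round 8: pos3(id74) recv 74: ELECTED
Message ID 23 originates at pos 1; dropped at pos 3 in round 2

Answer: 2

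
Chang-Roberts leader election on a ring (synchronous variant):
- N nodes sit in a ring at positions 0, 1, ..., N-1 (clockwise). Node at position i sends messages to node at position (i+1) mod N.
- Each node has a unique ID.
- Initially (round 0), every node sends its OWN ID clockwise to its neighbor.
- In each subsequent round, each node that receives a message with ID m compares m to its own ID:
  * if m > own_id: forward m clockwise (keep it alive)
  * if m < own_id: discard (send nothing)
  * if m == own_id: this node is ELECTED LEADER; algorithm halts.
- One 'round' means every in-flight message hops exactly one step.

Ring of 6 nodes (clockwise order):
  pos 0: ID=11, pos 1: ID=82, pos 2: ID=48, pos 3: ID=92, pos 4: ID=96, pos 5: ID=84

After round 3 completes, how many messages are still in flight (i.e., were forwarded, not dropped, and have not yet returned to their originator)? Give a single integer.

Answer: 2

Derivation:
Round 1: pos1(id82) recv 11: drop; pos2(id48) recv 82: fwd; pos3(id92) recv 48: drop; pos4(id96) recv 92: drop; pos5(id84) recv 96: fwd; pos0(id11) recv 84: fwd
Round 2: pos3(id92) recv 82: drop; pos0(id11) recv 96: fwd; pos1(id82) recv 84: fwd
Round 3: pos1(id82) recv 96: fwd; pos2(id48) recv 84: fwd
After round 3: 2 messages still in flight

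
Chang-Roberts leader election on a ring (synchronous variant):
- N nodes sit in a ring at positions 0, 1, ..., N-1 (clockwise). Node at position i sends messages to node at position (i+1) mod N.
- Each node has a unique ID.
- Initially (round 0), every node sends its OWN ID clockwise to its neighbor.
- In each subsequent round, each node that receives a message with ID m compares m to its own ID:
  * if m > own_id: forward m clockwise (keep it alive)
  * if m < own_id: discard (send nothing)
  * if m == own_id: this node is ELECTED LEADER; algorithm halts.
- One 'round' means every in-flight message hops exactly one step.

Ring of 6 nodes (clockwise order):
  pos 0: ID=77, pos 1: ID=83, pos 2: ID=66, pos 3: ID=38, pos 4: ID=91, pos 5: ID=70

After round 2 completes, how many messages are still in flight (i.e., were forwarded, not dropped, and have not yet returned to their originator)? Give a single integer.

Round 1: pos1(id83) recv 77: drop; pos2(id66) recv 83: fwd; pos3(id38) recv 66: fwd; pos4(id91) recv 38: drop; pos5(id70) recv 91: fwd; pos0(id77) recv 70: drop
Round 2: pos3(id38) recv 83: fwd; pos4(id91) recv 66: drop; pos0(id77) recv 91: fwd
After round 2: 2 messages still in flight

Answer: 2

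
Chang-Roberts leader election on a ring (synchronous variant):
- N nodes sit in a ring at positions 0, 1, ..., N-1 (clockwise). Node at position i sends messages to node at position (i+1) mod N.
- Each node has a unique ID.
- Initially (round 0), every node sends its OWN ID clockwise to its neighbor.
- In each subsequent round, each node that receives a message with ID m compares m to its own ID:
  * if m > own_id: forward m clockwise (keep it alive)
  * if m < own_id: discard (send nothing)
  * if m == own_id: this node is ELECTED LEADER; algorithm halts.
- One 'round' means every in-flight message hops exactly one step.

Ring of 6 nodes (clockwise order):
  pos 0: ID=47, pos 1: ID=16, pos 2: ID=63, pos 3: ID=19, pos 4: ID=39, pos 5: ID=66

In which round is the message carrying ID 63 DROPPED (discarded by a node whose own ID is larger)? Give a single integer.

Answer: 3

Derivation:
Round 1: pos1(id16) recv 47: fwd; pos2(id63) recv 16: drop; pos3(id19) recv 63: fwd; pos4(id39) recv 19: drop; pos5(id66) recv 39: drop; pos0(id47) recv 66: fwd
Round 2: pos2(id63) recv 47: drop; pos4(id39) recv 63: fwd; pos1(id16) recv 66: fwd
Round 3: pos5(id66) recv 63: drop; pos2(id63) recv 66: fwd
Round 4: pos3(id19) recv 66: fwd
Round 5: pos4(id39) recv 66: fwd
Round 6: pos5(id66) recv 66: ELECTED
Message ID 63 originates at pos 2; dropped at pos 5 in round 3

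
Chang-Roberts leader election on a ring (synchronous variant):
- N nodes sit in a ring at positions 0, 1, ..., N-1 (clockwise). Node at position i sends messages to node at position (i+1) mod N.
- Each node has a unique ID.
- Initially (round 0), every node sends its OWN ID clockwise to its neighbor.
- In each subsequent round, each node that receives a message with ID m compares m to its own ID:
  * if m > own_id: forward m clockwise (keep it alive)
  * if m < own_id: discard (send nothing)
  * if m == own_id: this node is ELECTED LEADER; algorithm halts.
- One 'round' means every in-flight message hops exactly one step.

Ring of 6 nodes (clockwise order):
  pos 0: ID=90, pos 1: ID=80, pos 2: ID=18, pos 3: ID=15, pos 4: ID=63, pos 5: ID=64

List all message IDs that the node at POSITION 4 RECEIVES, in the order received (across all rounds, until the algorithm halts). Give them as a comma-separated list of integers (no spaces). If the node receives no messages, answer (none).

Answer: 15,18,80,90

Derivation:
Round 1: pos1(id80) recv 90: fwd; pos2(id18) recv 80: fwd; pos3(id15) recv 18: fwd; pos4(id63) recv 15: drop; pos5(id64) recv 63: drop; pos0(id90) recv 64: drop
Round 2: pos2(id18) recv 90: fwd; pos3(id15) recv 80: fwd; pos4(id63) recv 18: drop
Round 3: pos3(id15) recv 90: fwd; pos4(id63) recv 80: fwd
Round 4: pos4(id63) recv 90: fwd; pos5(id64) recv 80: fwd
Round 5: pos5(id64) recv 90: fwd; pos0(id90) recv 80: drop
Round 6: pos0(id90) recv 90: ELECTED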